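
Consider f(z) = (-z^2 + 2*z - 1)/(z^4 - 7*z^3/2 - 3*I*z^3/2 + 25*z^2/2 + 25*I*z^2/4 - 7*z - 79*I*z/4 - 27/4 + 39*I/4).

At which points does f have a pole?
{I, 1 + I/2, 1 + 3*I, 3/2 - 3*I}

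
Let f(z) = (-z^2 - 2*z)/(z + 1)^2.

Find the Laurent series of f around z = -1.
Put w = z - (-1), i.e. z = w - 1. The denominator is w^2, so it suffices to rewrite the numerator in powers of w.

P(z) = -z^2 - 2*z
P(w - 1) = 1 - w^2

Dividing each term by w^2:
  f = 1/w^2 - 1

Substituting back w = z + 1:
  f(z) = 1/(z + 1)^2 - 1

The series is finite because the numerator is a polynomial; the negative powers form the principal part.

Final answer: 1/(z + 1)^2 - 1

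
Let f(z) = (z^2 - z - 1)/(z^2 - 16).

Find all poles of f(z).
The singularities of f are the zeros of the denominator. Factoring,
  z^2 - 16 = (z - 4)*(z + 4)
so the candidates are z = 4, z = -4.

Check the numerator P(z) = z^2 - z - 1 at each one:
  P(4) = 11 ≠ 0, so z = 4 is a (simple) pole.
  P(-4) = 19 ≠ 0, so z = -4 is a (simple) pole.

Poles of f: {-4, 4}

Final answer: {-4, 4}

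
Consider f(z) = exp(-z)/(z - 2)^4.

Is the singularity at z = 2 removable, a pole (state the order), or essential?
Write f(z) = g(z)/(z - 2)^4 with g(z) = exp(-z).
g is entire and g(2) = exp(-2) ≠ 0, so no factor of (z - 2) cancels: the Laurent expansion of f about z = 2 starts at the power -4, i.e. lim_{z→z₀} (z - z₀)^4 f(z) = exp(-2) is finite and nonzero.
So z = 2 is a pole of order 4.

Final answer: pole of order 4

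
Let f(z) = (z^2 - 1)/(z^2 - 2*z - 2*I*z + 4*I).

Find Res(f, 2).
Write f(z) = P(z)/Q(z) with P(z) = z^2 - 1 and Q(z) = z^2 - 2*z - 2*I*z + 4*I.
The denominator factors as Q(z) = (z - 2*I)*(z - 2), so z = 2 is a simple zero of Q and P is analytic there; z = 2 is therefore a simple pole and
  Res(f, z₀) = P(z₀)/Q'(z₀).

Q'(z) = 2*z - 2 - 2*I, so Q'(2) = 2 - 2*I.
P(2) = 3.

Res(f, 2) = (3)/(2 - 2*I) = 3/4 + 3*I/4

Final answer: 3/4 + 3*I/4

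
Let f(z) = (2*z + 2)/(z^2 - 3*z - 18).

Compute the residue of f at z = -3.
Write f(z) = P(z)/Q(z) with P(z) = 2*z + 2 and Q(z) = z^2 - 3*z - 18.
The denominator factors as Q(z) = (z - 6)*(z + 3), so z = -3 is a simple zero of Q and P is analytic there; z = -3 is therefore a simple pole and
  Res(f, z₀) = P(z₀)/Q'(z₀).

Q'(z) = 2*z - 3, so Q'(-3) = -9.
P(-3) = -4.

Res(f, -3) = (-4)/(-9) = 4/9

Final answer: 4/9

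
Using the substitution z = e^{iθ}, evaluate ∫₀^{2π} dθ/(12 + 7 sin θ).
Call the integral J. The integrand is 2π-periodic and we integrate over a full period, so shifting θ does not change the value (θ → θ + π/2 turns sin θ into cos θ). Hence
  J = ∫₀^{2π} dθ/(12 + 7 cos θ).
Put z = e^{iθ}: then cos θ = (z + 1/z)/2, dθ = dz/(iz), and z runs once counterclockwise around |z| = 1:
  J = ∮_{|z|=1} 1/(12 + 7*(z + 1/z)/2) · dz/(iz) = (2/i) ∮_{|z|=1} dz/(7*z^2 + 24*z + 7).
The roots of 7*z^2 + 24*z + 7 are z = (-12 ± sqrt(12^2 - 7^2))/7, with sqrt(95) = sqrt(95); their product is 1, so only z₊ = -12/7 + sqrt(95)/7 lies inside the unit circle (z₋ = -12/7 - sqrt(95)/7 lies outside).
z₊ is a simple zero of q(z) = 7*z^2 + 24*z + 7, so Res(1/q, z₊) = 1/q'(z₊) with q'(z) = 14*z + 24; and q'(z₊) = 7*(z₊ - z₋) = 2*sqrt(95).
Therefore J = (2/i) · 2πi · 1/(2*sqrt(95)) = 2*pi/(sqrt(95)) = 2*sqrt(95)*pi/95

Final answer: 2*sqrt(95)*pi/95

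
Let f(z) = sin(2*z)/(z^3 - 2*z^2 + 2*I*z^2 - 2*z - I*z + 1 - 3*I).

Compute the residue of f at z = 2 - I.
(3/10 + I/10)*sin(4 - 2*I)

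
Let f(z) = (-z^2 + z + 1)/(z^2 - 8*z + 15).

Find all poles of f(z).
The singularities of f are the zeros of the denominator. Factoring,
  z^2 - 8*z + 15 = (z - 3)*(z - 5)
so the candidates are z = 3, z = 5.

Check the numerator P(z) = -z^2 + z + 1 at each one:
  P(3) = -5 ≠ 0, so z = 3 is a (simple) pole.
  P(5) = -19 ≠ 0, so z = 5 is a (simple) pole.

Poles of f: {3, 5}

Final answer: {3, 5}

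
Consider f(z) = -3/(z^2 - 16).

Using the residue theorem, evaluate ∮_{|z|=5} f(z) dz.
By the residue theorem, ∮_C f(z) dz = 2πi · (sum of the residues of f at the poles inside |z| = 5).

The denominator factors as (z + 4)*(z - 4), so the singularities of f are simple poles at z = -4, z = 4.
  |-4|² = 16 < 25 = 5², so this pole is inside the contour.
  |4|² = 16 < 25 = 5², so this pole is inside the contour.

With P(z) = -3 and Q(z) = z^2 - 16, each pole is simple, so Res(f, z₀) = P(z₀)/Q'(z₀) with Q'(z) = 2*z.
  Res(f, -4) = P(-4)/Q'(-4) = (-3)/(-8) = 3/8
  Res(f, 4) = P(4)/Q'(4) = (-3)/(8) = -3/8

Sum of residues inside C: 0
∮_C f(z) dz = 2πi · (0) = 0

Final answer: 0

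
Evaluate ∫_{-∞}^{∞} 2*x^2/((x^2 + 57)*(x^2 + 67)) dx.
Let f(z) = 2*z^2/((z^2 + 57)*(z^2 + 67)). The denominator has no real zeros and deg Q - deg P = 2 ≥ 2, so the integral of f over the upper semicircle |z| = R tends to 0 as R → ∞. Closing the contour in the upper half-plane,
  ∫_{-∞}^{∞} f(x) dx = 2πi · Σ Res(f, z_k)  over the poles with Im z_k > 0.

Zeros of the denominator: z^2 + 67 = 0 gives z = ±sqrt(67)*I; z^2 + 57 = 0 gives z = ±sqrt(57)*I.
Upper half-plane: z = sqrt(57)*I, z = sqrt(67)*I (simple).

Each pole is a simple zero of Q(z) = z^4 + 124*z^2 + 3819, so Res(f, z₀) = P(z₀)/Q'(z₀) with P(z) = 2*z^2, Q'(z) = 4*z^3 + 248*z:
  Res(f, sqrt(57)*I) = (-114)/(20*sqrt(57)*I) = sqrt(57)*I/10
  Res(f, sqrt(67)*I) = (-134)/(-20*sqrt(67)*I) = -sqrt(67)*I/10

Sum of residues: I*(-sqrt(67) + sqrt(57))/10
∫_{-∞}^{∞} f(x) dx = 2πi · (I*(-sqrt(67) + sqrt(57))/10) = pi*(-sqrt(57) + sqrt(67))/5

Final answer: pi*(-sqrt(57) + sqrt(67))/5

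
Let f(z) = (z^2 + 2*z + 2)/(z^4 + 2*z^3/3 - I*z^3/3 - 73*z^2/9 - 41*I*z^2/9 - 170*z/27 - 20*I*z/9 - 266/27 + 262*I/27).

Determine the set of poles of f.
The singularities of f are the zeros of the denominator. Factoring,
  z^4 + 2*z^3/3 - I*z^3/3 - 73*z^2/9 - 41*I*z^2/9 - 170*z/27 - 20*I*z/9 - 266/27 + 262*I/27 = (z - 1/3 - I)*(z + 3 + I/3)*(z + 1 + I)*(z - 3 - 2*I/3)
so the candidates are z = 1/3 + I, z = -3 - I/3, z = -1 - I, z = 3 + 2*I/3.

Check the numerator P(z) = z^2 + 2*z + 2 at each one:
  P(1/3 + I) = 16/9 + 8*I/3 ≠ 0, so z = 1/3 + I is a (simple) pole.
  P(-3 - I/3) = 44/9 + 4*I/3 ≠ 0, so z = -3 - I/3 is a (simple) pole.
  P(-1 - I) = 0, so the factor (z + 1 + I) cancels and z = -1 - I is only a removable singularity, not a pole.
  P(3 + 2*I/3) = 149/9 + 16*I/3 ≠ 0, so z = 3 + 2*I/3 is a (simple) pole.

Poles of f: {-3 - I/3, 1/3 + I, 3 + 2*I/3}

Final answer: {-3 - I/3, 1/3 + I, 3 + 2*I/3}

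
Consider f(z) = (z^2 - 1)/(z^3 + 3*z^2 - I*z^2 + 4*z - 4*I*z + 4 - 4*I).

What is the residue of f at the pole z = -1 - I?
Write f(z) = P(z)/Q(z) with P(z) = z^2 - 1 and Q(z) = z^3 + 3*z^2 - I*z^2 + 4*z - 4*I*z + 4 - 4*I.
The denominator factors as Q(z) = (z + 2)*(z - 2*I)*(z + 1 + I), so z = -1 - I is a simple zero of Q and P is analytic there; z = -1 - I is therefore a simple pole and
  Res(f, z₀) = P(z₀)/Q'(z₀).

Q'(z) = 3*z^2 + 6*z - 2*I*z + 4 - 4*I, so Q'(-1 - I) = -4 - 2*I.
P(-1 - I) = -1 + 2*I.

Res(f, -1 - I) = (-1 + 2*I)/(-4 - 2*I) = -I/2

Final answer: -I/2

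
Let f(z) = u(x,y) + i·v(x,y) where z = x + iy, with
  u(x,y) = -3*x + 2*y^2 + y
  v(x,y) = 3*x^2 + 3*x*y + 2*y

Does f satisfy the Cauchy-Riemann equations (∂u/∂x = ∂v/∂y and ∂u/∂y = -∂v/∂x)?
∂u/∂x = -3
∂v/∂y = 3*x + 2
∂u/∂y = 4*y + 1
∂v/∂x = 6*x + 3*y
∂u/∂x ≠ ∂v/∂y and ∂u/∂y ≠ -∂v/∂x; the Cauchy-Riemann equations are not satisfied, so f is not analytic.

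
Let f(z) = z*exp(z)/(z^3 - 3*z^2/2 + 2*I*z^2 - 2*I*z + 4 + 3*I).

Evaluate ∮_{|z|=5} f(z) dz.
By the residue theorem, ∮_C f(z) dz = 2πi · (sum of the residues of f at the poles inside |z| = 5).

The denominator factors as (z + 1 + I)*(z - 1 - I)*(z - 3/2 + 2*I), so the singularities of f are simple poles at z = -1 - I, z = 1 + I, z = 3/2 - 2*I.
  |-1 - I|² = 2 < 25 = 5², so this pole is inside the contour.
  |1 + I|² = 2 < 25 = 5², so this pole is inside the contour.
  |3/2 - 2*I|² = 25/4 < 25 = 5², so this pole is inside the contour.

With P(z) = z*exp(z) and Q(z) = z^3 - 3*z^2/2 + 2*I*z^2 - 2*I*z + 4 + 3*I, each pole is simple, so Res(f, z₀) = P(z₀)/Q'(z₀) with Q'(z) = 3*z^2 - 3*z + 4*I*z - 2*I.
  Res(f, -1 - I) = P(-1 - I)/Q'(-1 - I) = ((-1 - I)*exp(-1 - I))/(7 + 3*I) = (-5/29 - 2*I/29)*exp(-1 - I)
  Res(f, 1 + I) = P(1 + I)/Q'(1 + I) = ((1 + I)*exp(1 + I))/(-7 + 5*I) = (-1/37 - 6*I/37)*exp(1 + I)
  Res(f, 3/2 - 2*I) = P(3/2 - 2*I)/Q'(3/2 - 2*I) = ((3/2 - 2*I)*exp(3/2 - 2*I))/(-7/4 - 8*I) = (214/1073 + 248*I/1073)*exp(3/2 - 2*I)

Sum of residues inside C: (214/1073 + 248*I/1073)*exp(3/2 - 2*I) + (-1/37 - 6*I/37)*exp(1 + I) + (-5/29 - 2*I/29)*exp(-1 - I)
∮_C f(z) dz = 2πi · ((214/1073 + 248*I/1073)*exp(3/2 - 2*I) + (-1/37 - 6*I/37)*exp(1 + I) + (-5/29 - 2*I/29)*exp(-1 - I)) = pi*(4/29 - 10*I/29)*exp(-1 - I) + pi*(12/37 - 2*I/37)*exp(1 + I) + pi*(-496/1073 + 428*I/1073)*exp(3/2 - 2*I)

Final answer: pi*(4/29 - 10*I/29)*exp(-1 - I) + pi*(12/37 - 2*I/37)*exp(1 + I) + pi*(-496/1073 + 428*I/1073)*exp(3/2 - 2*I)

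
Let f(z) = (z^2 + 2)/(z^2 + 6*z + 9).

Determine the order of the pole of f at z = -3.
Factor the denominator:
  z^2 + 6*z + 9 = (z + 3)^2

The numerator P(z) = z^2 + 2 has P(-3) = 11 ≠ 0, so no factor of (z + 3) cancels.
Near z = -3 we can therefore write f(z) = g(z)/(z + 3)^2 with g analytic at -3 and g(-3) ≠ 0 (g is just the numerator).

Hence z = -3 is a pole of order 2.

Final answer: 2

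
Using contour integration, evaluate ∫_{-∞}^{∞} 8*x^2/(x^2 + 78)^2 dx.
2*sqrt(78)*pi/39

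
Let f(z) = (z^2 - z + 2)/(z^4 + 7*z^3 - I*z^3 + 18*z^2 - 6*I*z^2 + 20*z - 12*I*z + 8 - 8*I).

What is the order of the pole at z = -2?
3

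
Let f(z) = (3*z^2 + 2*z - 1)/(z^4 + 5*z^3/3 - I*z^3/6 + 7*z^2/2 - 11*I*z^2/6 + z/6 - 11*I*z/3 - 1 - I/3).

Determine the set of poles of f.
The singularities of f are the zeros of the denominator. Factoring,
  z^4 + 5*z^3/3 - I*z^3/6 + 7*z^2/2 - 11*I*z^2/6 + z/6 - 11*I*z/3 - 1 - I/3 = (z - I/2)*(z + 1 + 2*I)*(z - I)*(z + 2/3 - 2*I/3)
so the candidates are z = I/2, z = -1 - 2*I, z = I, z = -2/3 + 2*I/3.

Check the numerator P(z) = 3*z^2 + 2*z - 1 at each one:
  P(I/2) = -7/4 + I ≠ 0, so z = I/2 is a (simple) pole.
  P(-1 - 2*I) = -12 + 8*I ≠ 0, so z = -1 - 2*I is a (simple) pole.
  P(I) = -4 + 2*I ≠ 0, so z = I is a (simple) pole.
  P(-2/3 + 2*I/3) = -7/3 - 4*I/3 ≠ 0, so z = -2/3 + 2*I/3 is a (simple) pole.

Poles of f: {-1 - 2*I, -2/3 + 2*I/3, I/2, I}

Final answer: {-1 - 2*I, -2/3 + 2*I/3, I/2, I}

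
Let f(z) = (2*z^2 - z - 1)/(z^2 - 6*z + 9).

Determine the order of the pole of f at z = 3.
2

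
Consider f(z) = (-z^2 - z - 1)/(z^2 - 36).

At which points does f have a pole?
The singularities of f are the zeros of the denominator. Factoring,
  z^2 - 36 = (z + 6)*(z - 6)
so the candidates are z = -6, z = 6.

Check the numerator P(z) = -z^2 - z - 1 at each one:
  P(-6) = -31 ≠ 0, so z = -6 is a (simple) pole.
  P(6) = -43 ≠ 0, so z = 6 is a (simple) pole.

Poles of f: {-6, 6}

Final answer: {-6, 6}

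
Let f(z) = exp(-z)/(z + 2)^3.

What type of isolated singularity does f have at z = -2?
Write f(z) = g(z)/(z + 2)^3 with g(z) = exp(-z).
g is entire and g(-2) = exp(2) ≠ 0, so no factor of (z + 2) cancels: the Laurent expansion of f about z = -2 starts at the power -3, i.e. lim_{z→z₀} (z - z₀)^3 f(z) = exp(2) is finite and nonzero.
So z = -2 is a pole of order 3.

Final answer: pole of order 3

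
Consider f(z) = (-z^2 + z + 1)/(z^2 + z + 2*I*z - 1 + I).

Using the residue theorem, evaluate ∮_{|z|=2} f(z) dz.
pi*(-4 + 4*I)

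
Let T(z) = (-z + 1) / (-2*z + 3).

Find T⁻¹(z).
Set w = T(z) = (-z + 1) / (-2*z + 3) and solve for z:
  w*(-2*z + 3) = -z + 1
  3*w + z*(1 - 2*w) - 1 = 0
  z*(1 - 2*w) = 1 - 3*w
  z = (3*w - 1)/(2*w - 1)
Renaming the variable, T⁻¹(z) = (3*z - 1)/(2*z - 1).
(Check: ad - bc = -1 ≠ 0, so T is invertible.)

Final answer: (3*z - 1)/(2*z - 1)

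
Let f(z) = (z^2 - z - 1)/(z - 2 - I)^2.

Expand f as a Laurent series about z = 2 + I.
Put w = z - (2 + I), i.e. z = w + 2 + I. The denominator is w^2, so it suffices to rewrite the numerator in powers of w.

P(z) = z^2 - z - 1
P(w + 2 + I) = 3*I + (3 + 2*I)*w + w^2

Dividing each term by w^2:
  f = 3*I/w^2 + (3 + 2*I)/w + 1

Substituting back w = z - 2 - I:
  f(z) = 3*I/(z - 2 - I)^2 + (3 + 2*I)/(z - 2 - I) + 1

The series is finite because the numerator is a polynomial; the negative powers form the principal part, and the coefficient of 1/(z - 2 - I) gives Res(f, 2 + I) = 3 + 2*I.

Final answer: 3*I/(z - 2 - I)^2 + (3 + 2*I)/(z - 2 - I) + 1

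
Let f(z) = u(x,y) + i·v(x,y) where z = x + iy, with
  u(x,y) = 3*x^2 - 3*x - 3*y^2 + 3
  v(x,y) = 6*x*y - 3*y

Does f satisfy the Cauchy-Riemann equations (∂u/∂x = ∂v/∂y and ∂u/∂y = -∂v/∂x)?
∂u/∂x = 6*x - 3
∂v/∂y = 6*x - 3
∂u/∂y = -6*y
∂v/∂x = 6*y
∂u/∂x = ∂v/∂y and ∂u/∂y = -∂v/∂x hold identically; f is analytic.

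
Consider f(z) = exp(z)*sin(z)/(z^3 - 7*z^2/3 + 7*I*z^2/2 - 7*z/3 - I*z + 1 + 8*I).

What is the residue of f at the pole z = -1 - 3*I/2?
(-1308/21097 + 1152*I/21097)*exp(-1 - 3*I/2)*sin(1 + 3*I/2)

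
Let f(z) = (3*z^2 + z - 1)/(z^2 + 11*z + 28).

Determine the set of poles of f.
The singularities of f are the zeros of the denominator. Factoring,
  z^2 + 11*z + 28 = (z + 4)*(z + 7)
so the candidates are z = -4, z = -7.

Check the numerator P(z) = 3*z^2 + z - 1 at each one:
  P(-4) = 43 ≠ 0, so z = -4 is a (simple) pole.
  P(-7) = 139 ≠ 0, so z = -7 is a (simple) pole.

Poles of f: {-7, -4}

Final answer: {-7, -4}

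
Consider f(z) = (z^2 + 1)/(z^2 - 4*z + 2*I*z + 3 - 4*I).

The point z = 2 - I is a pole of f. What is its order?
Factor the denominator:
  z^2 - 4*z + 2*I*z + 3 - 4*I = (z - 2 + I)^2

The numerator P(z) = z^2 + 1 has P(2 - I) = 4 - 4*I ≠ 0, so no factor of (z - 2 + I) cancels.
Near z = 2 - I we can therefore write f(z) = g(z)/(z - 2 + I)^2 with g analytic at 2 - I and g(2 - I) ≠ 0 (g is just the numerator).

Hence z = 2 - I is a pole of order 2.

Final answer: 2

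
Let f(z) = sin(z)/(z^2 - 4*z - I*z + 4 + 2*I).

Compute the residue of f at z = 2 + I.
Write f(z) = P(z)/Q(z) with P(z) = sin(z) and Q(z) = z^2 - 4*z - I*z + 4 + 2*I.
The denominator factors as Q(z) = (z - 2 - I)*(z - 2), so z = 2 + I is a simple zero of Q and P is analytic there; z = 2 + I is therefore a simple pole and
  Res(f, z₀) = P(z₀)/Q'(z₀).

Q'(z) = 2*z - 4 - I, so Q'(2 + I) = I.
P(2 + I) = sin(2 + I).

Res(f, 2 + I) = (sin(2 + I))/(I) = -I*sin(2 + I)

Final answer: -I*sin(2 + I)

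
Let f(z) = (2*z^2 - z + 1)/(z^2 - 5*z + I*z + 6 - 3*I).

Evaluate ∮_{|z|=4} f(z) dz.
pi*(4 + 18*I)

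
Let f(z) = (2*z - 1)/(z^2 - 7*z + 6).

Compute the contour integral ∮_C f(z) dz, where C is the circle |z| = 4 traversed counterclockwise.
-2*I*pi/5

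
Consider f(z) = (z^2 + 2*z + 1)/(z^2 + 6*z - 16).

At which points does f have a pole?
The singularities of f are the zeros of the denominator. Factoring,
  z^2 + 6*z - 16 = (z + 8)*(z - 2)
so the candidates are z = -8, z = 2.

Check the numerator P(z) = z^2 + 2*z + 1 at each one:
  P(-8) = 49 ≠ 0, so z = -8 is a (simple) pole.
  P(2) = 9 ≠ 0, so z = 2 is a (simple) pole.

Poles of f: {-8, 2}

Final answer: {-8, 2}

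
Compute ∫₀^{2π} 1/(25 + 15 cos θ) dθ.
Let J = ∫₀^{2π} dθ/(25 + 15 cos θ).
Put z = e^{iθ}: then cos θ = (z + 1/z)/2, dθ = dz/(iz), and z runs once counterclockwise around |z| = 1:
  J = ∮_{|z|=1} 1/(25 + 15*(z + 1/z)/2) · dz/(iz) = (2/i) ∮_{|z|=1} dz/(15*z^2 + 50*z + 15).
The roots of 15*z^2 + 50*z + 15 are z = (-25 ± sqrt(25^2 - 15^2))/15, with sqrt(400) = 20; their product is 1, so only z₊ = -1/3 lies inside the unit circle (z₋ = -3 lies outside).
z₊ is a simple zero of q(z) = 15*z^2 + 50*z + 15, so Res(1/q, z₊) = 1/q'(z₊) with q'(z) = 30*z + 50; and q'(z₊) = 15*(z₊ - z₋) = 40.
Therefore J = (2/i) · 2πi · 1/(40) = 2*pi/(20) = pi/10

Final answer: pi/10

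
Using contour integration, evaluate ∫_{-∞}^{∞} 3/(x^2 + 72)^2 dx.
sqrt(2)*pi/576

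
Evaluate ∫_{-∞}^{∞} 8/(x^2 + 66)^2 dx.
Let f(z) = 8/(z^2 + 66)^2. The denominator has no real zeros and deg Q - deg P = 4 ≥ 2, so the integral of f over the upper semicircle |z| = R tends to 0 as R → ∞. Closing the contour in the upper half-plane,
  ∫_{-∞}^{∞} f(x) dx = 2πi · Σ Res(f, z_k)  over the poles with Im z_k > 0.

Zeros of the denominator: z^2 + 66 = 0 gives z = ±sqrt(66)*I.
Upper half-plane: z = sqrt(66)*I (a pole of order 2).

Write f(z) = g(z)/(z - sqrt(66)*I)^2 with g(z) = 8/(z + sqrt(66)*I)^2. For a double pole, Res(f, z₀) = g'(z₀):
  g'(z) = -16/(z + sqrt(66)*I)^3
  Res(f, sqrt(66)*I) = g'(sqrt(66)*I) = -sqrt(66)*I/2178

∫_{-∞}^{∞} f(x) dx = 2πi · (-sqrt(66)*I/2178) = sqrt(66)*pi/1089

Final answer: sqrt(66)*pi/1089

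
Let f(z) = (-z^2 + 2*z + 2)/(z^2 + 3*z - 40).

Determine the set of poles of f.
The singularities of f are the zeros of the denominator. Factoring,
  z^2 + 3*z - 40 = (z - 5)*(z + 8)
so the candidates are z = 5, z = -8.

Check the numerator P(z) = -z^2 + 2*z + 2 at each one:
  P(5) = -13 ≠ 0, so z = 5 is a (simple) pole.
  P(-8) = -78 ≠ 0, so z = -8 is a (simple) pole.

Poles of f: {-8, 5}

Final answer: {-8, 5}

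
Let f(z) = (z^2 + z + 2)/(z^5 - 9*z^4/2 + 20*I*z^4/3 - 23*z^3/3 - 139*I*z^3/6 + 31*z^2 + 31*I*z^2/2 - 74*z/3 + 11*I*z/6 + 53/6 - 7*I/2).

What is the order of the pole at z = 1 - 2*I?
Factor the denominator:
  z^5 - 9*z^4/2 + 20*I*z^4/3 - 23*z^3/3 - 139*I*z^3/6 + 31*z^2 + 31*I*z^2/2 - 74*z/3 + 11*I*z/6 + 53/6 - 7*I/2 = (z - 1 + 2*I)^3*(z - 1 + I)*(z - 1/2 - I/3)

The numerator P(z) = z^2 + z + 2 has P(1 - 2*I) = -6*I ≠ 0, so no factor of (z - 1 + 2*I) cancels.
Near z = 1 - 2*I we can therefore write f(z) = g(z)/(z - 1 + 2*I)^3 with g analytic at 1 - 2*I and g(1 - 2*I) ≠ 0 (g is the numerator divided by the remaining denominator factors).

Hence z = 1 - 2*I is a pole of order 3.

Final answer: 3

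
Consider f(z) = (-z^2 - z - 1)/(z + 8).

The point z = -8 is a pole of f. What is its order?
Factor the denominator:
  z + 8 = (z + 8)

The numerator P(z) = -z^2 - z - 1 has P(-8) = -57 ≠ 0, so no factor of (z + 8) cancels.
Near z = -8 we can therefore write f(z) = g(z)/(z + 8) with g analytic at -8 and g(-8) ≠ 0 (g is just the numerator).

Hence z = -8 is a pole of order 1.

Final answer: 1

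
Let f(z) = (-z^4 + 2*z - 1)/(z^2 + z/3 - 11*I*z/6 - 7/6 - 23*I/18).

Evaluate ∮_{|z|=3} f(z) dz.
By the residue theorem, ∮_C f(z) dz = 2πi · (sum of the residues of f at the poles inside |z| = 3).

The denominator factors as (z + 1 - I/3)*(z - 2/3 - 3*I/2), so the singularities of f are simple poles at z = -1 + I/3, z = 2/3 + 3*I/2.
  |-1 + I/3|² = 10/9 < 9 = 3², so this pole is inside the contour.
  |2/3 + 3*I/2|² = 97/36 < 9 = 3², so this pole is inside the contour.

With P(z) = -z^4 + 2*z - 1 and Q(z) = z^2 + z/3 - 11*I*z/6 - 7/6 - 23*I/18, each pole is simple, so Res(f, z₀) = P(z₀)/Q'(z₀) with Q'(z) = 2*z + 1/3 - 11*I/6.
  Res(f, -1 + I/3) = P(-1 + I/3)/Q'(-1 + I/3) = (-271/81 + 50*I/27)/(-5/3 - 7*I/6) = 3320/4023 - 6794*I/4023
  Res(f, 2/3 + 3*I/2) = P(2/3 + 3*I/2)/Q'(2/3 + 3*I/2) = (1391/1296 + 92*I/9)/(5/3 + 7*I/6) = 53323/16092 + 122743*I/32184

Sum of residues inside C: 149/36 + 17*I/8
∮_C f(z) dz = 2πi · (149/36 + 17*I/8) = pi*(-17/4 + 149*I/18)

Final answer: pi*(-17/4 + 149*I/18)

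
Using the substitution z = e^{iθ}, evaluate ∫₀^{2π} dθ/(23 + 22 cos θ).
Let J = ∫₀^{2π} dθ/(23 + 22 cos θ).
Put z = e^{iθ}: then cos θ = (z + 1/z)/2, dθ = dz/(iz), and z runs once counterclockwise around |z| = 1:
  J = ∮_{|z|=1} 1/(23 + 22*(z + 1/z)/2) · dz/(iz) = (2/i) ∮_{|z|=1} dz/(22*z^2 + 46*z + 22).
The roots of 22*z^2 + 46*z + 22 are z = (-23 ± sqrt(23^2 - 22^2))/22, with sqrt(45) = 3*sqrt(5); their product is 1, so only z₊ = -23/22 + 3*sqrt(5)/22 lies inside the unit circle (z₋ = -23/22 - 3*sqrt(5)/22 lies outside).
z₊ is a simple zero of q(z) = 22*z^2 + 46*z + 22, so Res(1/q, z₊) = 1/q'(z₊) with q'(z) = 44*z + 46; and q'(z₊) = 22*(z₊ - z₋) = 6*sqrt(5).
Therefore J = (2/i) · 2πi · 1/(6*sqrt(5)) = 2*pi/(3*sqrt(5)) = 2*sqrt(5)*pi/15

Final answer: 2*sqrt(5)*pi/15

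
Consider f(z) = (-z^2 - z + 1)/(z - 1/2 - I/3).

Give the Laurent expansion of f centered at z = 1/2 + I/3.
Put w = z - (1/2 + I/3), i.e. z = w + 1/2 + I/3. The denominator is w, so it suffices to rewrite the numerator in powers of w.

P(z) = -z^2 - z + 1
P(w + 1/2 + I/3) = 13/36 - 2*I/3 + (-2 - 2*I/3)*w - w^2

Dividing each term by w:
  f = (13/36 - 2*I/3)/w - 2 - 2*I/3 - w

Substituting back w = z - 1/2 - I/3:
  f(z) = (13/36 - 2*I/3)/(z - 1/2 - I/3) - 2 - 2*I/3 - (z - 1/2 - I/3)

The series is finite because the numerator is a polynomial; the negative powers form the principal part, and the coefficient of 1/(z - 1/2 - I/3) gives Res(f, 1/2 + I/3) = 13/36 - 2*I/3.

Final answer: (13/36 - 2*I/3)/(z - 1/2 - I/3) - 2 - 2*I/3 - (z - 1/2 - I/3)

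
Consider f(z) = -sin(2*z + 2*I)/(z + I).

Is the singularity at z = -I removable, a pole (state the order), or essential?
removable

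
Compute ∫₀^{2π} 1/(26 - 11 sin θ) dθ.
Call the integral J. The integrand is 2π-periodic and we integrate over a full period, so shifting θ does not change the value (θ → θ + π/2 turns sin θ into cos θ; θ → θ + π flips the sign of the trig term). Hence
  J = ∫₀^{2π} dθ/(26 + 11 cos θ).
Put z = e^{iθ}: then cos θ = (z + 1/z)/2, dθ = dz/(iz), and z runs once counterclockwise around |z| = 1:
  J = ∮_{|z|=1} 1/(26 + 11*(z + 1/z)/2) · dz/(iz) = (2/i) ∮_{|z|=1} dz/(11*z^2 + 52*z + 11).
The roots of 11*z^2 + 52*z + 11 are z = (-26 ± sqrt(26^2 - 11^2))/11, with sqrt(555) = sqrt(555); their product is 1, so only z₊ = -26/11 + sqrt(555)/11 lies inside the unit circle (z₋ = -26/11 - sqrt(555)/11 lies outside).
z₊ is a simple zero of q(z) = 11*z^2 + 52*z + 11, so Res(1/q, z₊) = 1/q'(z₊) with q'(z) = 22*z + 52; and q'(z₊) = 11*(z₊ - z₋) = 2*sqrt(555).
Therefore J = (2/i) · 2πi · 1/(2*sqrt(555)) = 2*pi/(sqrt(555)) = 2*sqrt(555)*pi/555

Final answer: 2*sqrt(555)*pi/555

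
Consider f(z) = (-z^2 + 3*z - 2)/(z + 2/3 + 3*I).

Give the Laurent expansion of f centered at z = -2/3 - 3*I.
Put w = z - (-2/3 - 3*I), i.e. z = w - 2/3 - 3*I. The denominator is w, so it suffices to rewrite the numerator in powers of w.

P(z) = -z^2 + 3*z - 2
P(w - 2/3 - 3*I) = 41/9 - 13*I + (13/3 + 6*I)*w - w^2

Dividing each term by w:
  f = (41/9 - 13*I)/w + 13/3 + 6*I - w

Substituting back w = z + 2/3 + 3*I:
  f(z) = (41/9 - 13*I)/(z + 2/3 + 3*I) + 13/3 + 6*I - (z + 2/3 + 3*I)

The series is finite because the numerator is a polynomial; the negative powers form the principal part, and the coefficient of 1/(z + 2/3 + 3*I) gives Res(f, -2/3 - 3*I) = 41/9 - 13*I.

Final answer: (41/9 - 13*I)/(z + 2/3 + 3*I) + 13/3 + 6*I - (z + 2/3 + 3*I)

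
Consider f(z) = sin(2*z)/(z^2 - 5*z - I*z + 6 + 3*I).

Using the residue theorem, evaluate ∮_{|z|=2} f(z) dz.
By the residue theorem, ∮_C f(z) dz = 2πi · (sum of the residues of f at the poles inside |z| = 2).

The denominator factors as (z - 2 - I)*(z - 3), so the singularities of f are simple poles at z = 2 + I, z = 3.
  |2 + I|² = 5 > 4 = 2², so this pole is outside the contour.
  |3|² = 9 > 4 = 2², so this pole is outside the contour.

No pole lies inside the contour, so f is analytic on and inside C and the integral is 0 (Cauchy's theorem).

Final answer: 0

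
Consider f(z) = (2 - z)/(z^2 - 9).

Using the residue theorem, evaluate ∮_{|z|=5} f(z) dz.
By the residue theorem, ∮_C f(z) dz = 2πi · (sum of the residues of f at the poles inside |z| = 5).

The denominator factors as (z + 3)*(z - 3), so the singularities of f are simple poles at z = -3, z = 3.
  |-3|² = 9 < 25 = 5², so this pole is inside the contour.
  |3|² = 9 < 25 = 5², so this pole is inside the contour.

With P(z) = 2 - z and Q(z) = z^2 - 9, each pole is simple, so Res(f, z₀) = P(z₀)/Q'(z₀) with Q'(z) = 2*z.
  Res(f, -3) = P(-3)/Q'(-3) = (5)/(-6) = -5/6
  Res(f, 3) = P(3)/Q'(3) = (-1)/(6) = -1/6

Sum of residues inside C: -1
∮_C f(z) dz = 2πi · (-1) = -2*I*pi

Final answer: -2*I*pi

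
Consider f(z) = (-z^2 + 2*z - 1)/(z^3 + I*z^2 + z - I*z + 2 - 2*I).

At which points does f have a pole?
The singularities of f are the zeros of the denominator. Factoring,
  z^3 + I*z^2 + z - I*z + 2 - 2*I = (z + 2*I)*(z + 1)*(z - 1 - I)
so the candidates are z = -2*I, z = -1, z = 1 + I.

Check the numerator P(z) = -z^2 + 2*z - 1 at each one:
  P(-2*I) = 3 - 4*I ≠ 0, so z = -2*I is a (simple) pole.
  P(-1) = -4 ≠ 0, so z = -1 is a (simple) pole.
  P(1 + I) = 1 ≠ 0, so z = 1 + I is a (simple) pole.

Poles of f: {-1, -2*I, 1 + I}

Final answer: {-1, -2*I, 1 + I}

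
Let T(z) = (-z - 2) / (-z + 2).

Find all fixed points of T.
T(z) = z means -z - 2 = z*(-z + 2), i.e.
  -z^2 + 3*z + 2 = 0.
Discriminant: (3)^2 - 4*(-1)*(2) = 17, so the roots are real.
  z = (-3 ± sqrt(17))/(2*(-1))
Fixed points: {3/2 - sqrt(17)/2, 3/2 + sqrt(17)/2}

Final answer: {3/2 - sqrt(17)/2, 3/2 + sqrt(17)/2}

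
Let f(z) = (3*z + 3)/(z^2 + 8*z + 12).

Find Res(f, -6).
Write f(z) = P(z)/Q(z) with P(z) = 3*z + 3 and Q(z) = z^2 + 8*z + 12.
The denominator factors as Q(z) = (z + 2)*(z + 6), so z = -6 is a simple zero of Q and P is analytic there; z = -6 is therefore a simple pole and
  Res(f, z₀) = P(z₀)/Q'(z₀).

Q'(z) = 2*z + 8, so Q'(-6) = -4.
P(-6) = -15.

Res(f, -6) = (-15)/(-4) = 15/4

Final answer: 15/4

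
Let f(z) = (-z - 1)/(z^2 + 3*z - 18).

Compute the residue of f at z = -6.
Write f(z) = P(z)/Q(z) with P(z) = -z - 1 and Q(z) = z^2 + 3*z - 18.
The denominator factors as Q(z) = (z - 3)*(z + 6), so z = -6 is a simple zero of Q and P is analytic there; z = -6 is therefore a simple pole and
  Res(f, z₀) = P(z₀)/Q'(z₀).

Q'(z) = 2*z + 3, so Q'(-6) = -9.
P(-6) = 5.

Res(f, -6) = (5)/(-9) = -5/9

Final answer: -5/9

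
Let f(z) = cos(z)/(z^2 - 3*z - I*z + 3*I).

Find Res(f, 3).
Write f(z) = P(z)/Q(z) with P(z) = cos(z) and Q(z) = z^2 - 3*z - I*z + 3*I.
The denominator factors as Q(z) = (z - I)*(z - 3), so z = 3 is a simple zero of Q and P is analytic there; z = 3 is therefore a simple pole and
  Res(f, z₀) = P(z₀)/Q'(z₀).

Q'(z) = 2*z - 3 - I, so Q'(3) = 3 - I.
P(3) = cos(3).

Res(f, 3) = (cos(3))/(3 - I) = (3/10 + I/10)*cos(3)

Final answer: (3/10 + I/10)*cos(3)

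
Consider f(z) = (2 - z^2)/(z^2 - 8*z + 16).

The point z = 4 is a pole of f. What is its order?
Factor the denominator:
  z^2 - 8*z + 16 = (z - 4)^2

The numerator P(z) = 2 - z^2 has P(4) = -14 ≠ 0, so no factor of (z - 4) cancels.
Near z = 4 we can therefore write f(z) = g(z)/(z - 4)^2 with g analytic at 4 and g(4) ≠ 0 (g is just the numerator).

Hence z = 4 is a pole of order 2.

Final answer: 2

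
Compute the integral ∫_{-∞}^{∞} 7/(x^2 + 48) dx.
Let f(z) = 7/(z^2 + 48). The denominator has no real zeros and deg Q - deg P = 2 ≥ 2, so the integral of f over the upper semicircle |z| = R tends to 0 as R → ∞. Closing the contour in the upper half-plane,
  ∫_{-∞}^{∞} f(x) dx = 2πi · Σ Res(f, z_k)  over the poles with Im z_k > 0.

Zeros of the denominator: z^2 + 48 = 0 gives z = ±4*sqrt(3)*I.
Upper half-plane: z = 4*sqrt(3)*I (simple).

Each pole is a simple zero of Q(z) = z^2 + 48, so Res(f, z₀) = P(z₀)/Q'(z₀) with P(z) = 7, Q'(z) = 2*z:
  Res(f, 4*sqrt(3)*I) = (7)/(8*sqrt(3)*I) = -7*sqrt(3)*I/24

∫_{-∞}^{∞} f(x) dx = 2πi · (-7*sqrt(3)*I/24) = 7*sqrt(3)*pi/12

Final answer: 7*sqrt(3)*pi/12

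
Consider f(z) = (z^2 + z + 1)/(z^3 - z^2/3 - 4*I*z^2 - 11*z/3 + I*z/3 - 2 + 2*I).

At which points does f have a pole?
{-2/3, 3*I, 1 + I}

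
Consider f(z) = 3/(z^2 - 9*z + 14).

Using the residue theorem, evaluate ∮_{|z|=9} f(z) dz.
By the residue theorem, ∮_C f(z) dz = 2πi · (sum of the residues of f at the poles inside |z| = 9).

The denominator factors as (z - 2)*(z - 7), so the singularities of f are simple poles at z = 2, z = 7.
  |2|² = 4 < 81 = 9², so this pole is inside the contour.
  |7|² = 49 < 81 = 9², so this pole is inside the contour.

With P(z) = 3 and Q(z) = z^2 - 9*z + 14, each pole is simple, so Res(f, z₀) = P(z₀)/Q'(z₀) with Q'(z) = 2*z - 9.
  Res(f, 2) = P(2)/Q'(2) = (3)/(-5) = -3/5
  Res(f, 7) = P(7)/Q'(7) = (3)/(5) = 3/5

Sum of residues inside C: 0
∮_C f(z) dz = 2πi · (0) = 0

Final answer: 0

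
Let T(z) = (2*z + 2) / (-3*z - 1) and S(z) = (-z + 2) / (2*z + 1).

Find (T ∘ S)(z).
(T ∘ S)(z) = T(S(z)) = ((2)*S(z) + (2))/((-3)*S(z) + (-1)). Multiply numerator and denominator by 2*z + 1:
  numerator:   (2)*(-z + 2) + (2)*(2*z + 1) = 2*z + 6
  denominator: (-3)*(-z + 2) + (-1)*(2*z + 1) = z - 7
(T ∘ S)(z) = (2*z + 6)/(z - 7)

Final answer: (2*z + 6)/(z - 7)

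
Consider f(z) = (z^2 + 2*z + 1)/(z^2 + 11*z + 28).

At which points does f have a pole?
The singularities of f are the zeros of the denominator. Factoring,
  z^2 + 11*z + 28 = (z + 4)*(z + 7)
so the candidates are z = -4, z = -7.

Check the numerator P(z) = z^2 + 2*z + 1 at each one:
  P(-4) = 9 ≠ 0, so z = -4 is a (simple) pole.
  P(-7) = 36 ≠ 0, so z = -7 is a (simple) pole.

Poles of f: {-7, -4}

Final answer: {-7, -4}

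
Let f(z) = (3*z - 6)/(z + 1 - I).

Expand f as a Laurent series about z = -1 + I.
Put w = z - (-1 + I), i.e. z = w - 1 + I. The denominator is w, so it suffices to rewrite the numerator in powers of w.

P(z) = 3*z - 6
P(w - 1 + I) = -9 + 3*I + 3*w

Dividing each term by w:
  f = (-9 + 3*I)/w + 3

Substituting back w = z + 1 - I:
  f(z) = (-9 + 3*I)/(z + 1 - I) + 3

The series is finite because the numerator is a polynomial; the negative powers form the principal part, and the coefficient of 1/(z + 1 - I) gives Res(f, -1 + I) = -9 + 3*I.

Final answer: (-9 + 3*I)/(z + 1 - I) + 3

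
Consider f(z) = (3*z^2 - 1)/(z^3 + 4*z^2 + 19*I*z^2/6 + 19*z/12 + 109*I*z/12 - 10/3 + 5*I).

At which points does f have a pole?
The singularities of f are the zeros of the denominator. Factoring,
  z^3 + 4*z^2 + 19*I*z^2/6 + 19*z/12 + 109*I*z/12 - 10/3 + 5*I = (z + 2 + 2*I/3)*(z + 3/2 + I)*(z + 1/2 + 3*I/2)
so the candidates are z = -2 - 2*I/3, z = -3/2 - I, z = -1/2 - 3*I/2.

Check the numerator P(z) = 3*z^2 - 1 at each one:
  P(-2 - 2*I/3) = 29/3 + 8*I ≠ 0, so z = -2 - 2*I/3 is a (simple) pole.
  P(-3/2 - I) = 11/4 + 9*I ≠ 0, so z = -3/2 - I is a (simple) pole.
  P(-1/2 - 3*I/2) = -7 + 9*I/2 ≠ 0, so z = -1/2 - 3*I/2 is a (simple) pole.

Poles of f: {-2 - 2*I/3, -3/2 - I, -1/2 - 3*I/2}

Final answer: {-2 - 2*I/3, -3/2 - I, -1/2 - 3*I/2}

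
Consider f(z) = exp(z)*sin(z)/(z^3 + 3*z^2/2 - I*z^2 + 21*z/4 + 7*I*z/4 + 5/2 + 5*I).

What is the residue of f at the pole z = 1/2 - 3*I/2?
(-2/65 + 22*I/195)*exp(1/2 - 3*I/2)*sin(1/2 - 3*I/2)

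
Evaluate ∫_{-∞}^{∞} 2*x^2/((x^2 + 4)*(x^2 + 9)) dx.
Let f(z) = 2*z^2/((z^2 + 4)*(z^2 + 9)). The denominator has no real zeros and deg Q - deg P = 2 ≥ 2, so the integral of f over the upper semicircle |z| = R tends to 0 as R → ∞. Closing the contour in the upper half-plane,
  ∫_{-∞}^{∞} f(x) dx = 2πi · Σ Res(f, z_k)  over the poles with Im z_k > 0.

Zeros of the denominator: z^2 + 4 = 0 gives z = ±2*I; z^2 + 9 = 0 gives z = ±3*I.
Upper half-plane: z = 2*I, z = 3*I (simple).

Each pole is a simple zero of Q(z) = z^4 + 13*z^2 + 36, so Res(f, z₀) = P(z₀)/Q'(z₀) with P(z) = 2*z^2, Q'(z) = 4*z^3 + 26*z:
  Res(f, 2*I) = (-8)/(20*I) = 2*I/5
  Res(f, 3*I) = (-18)/(-30*I) = -3*I/5

Sum of residues: -I/5
∫_{-∞}^{∞} f(x) dx = 2πi · (-I/5) = 2*pi/5

Final answer: 2*pi/5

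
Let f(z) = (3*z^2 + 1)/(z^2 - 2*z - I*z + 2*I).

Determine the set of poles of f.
The singularities of f are the zeros of the denominator. Factoring,
  z^2 - 2*z - I*z + 2*I = (z - 2)*(z - I)
so the candidates are z = 2, z = I.

Check the numerator P(z) = 3*z^2 + 1 at each one:
  P(2) = 13 ≠ 0, so z = 2 is a (simple) pole.
  P(I) = -2 ≠ 0, so z = I is a (simple) pole.

Poles of f: {I, 2}

Final answer: {I, 2}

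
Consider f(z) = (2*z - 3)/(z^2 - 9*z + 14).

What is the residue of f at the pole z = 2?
Write f(z) = P(z)/Q(z) with P(z) = 2*z - 3 and Q(z) = z^2 - 9*z + 14.
The denominator factors as Q(z) = (z - 2)*(z - 7), so z = 2 is a simple zero of Q and P is analytic there; z = 2 is therefore a simple pole and
  Res(f, z₀) = P(z₀)/Q'(z₀).

Q'(z) = 2*z - 9, so Q'(2) = -5.
P(2) = 1.

Res(f, 2) = (1)/(-5) = -1/5

Final answer: -1/5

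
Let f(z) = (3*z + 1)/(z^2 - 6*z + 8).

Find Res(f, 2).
Write f(z) = P(z)/Q(z) with P(z) = 3*z + 1 and Q(z) = z^2 - 6*z + 8.
The denominator factors as Q(z) = (z - 2)*(z - 4), so z = 2 is a simple zero of Q and P is analytic there; z = 2 is therefore a simple pole and
  Res(f, z₀) = P(z₀)/Q'(z₀).

Q'(z) = 2*z - 6, so Q'(2) = -2.
P(2) = 7.

Res(f, 2) = (7)/(-2) = -7/2

Final answer: -7/2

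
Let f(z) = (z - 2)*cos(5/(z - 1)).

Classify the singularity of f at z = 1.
Let u = z - 1. Then
  cos(5/u) = Σ_{k≥0} (-1)^k (5)^(2k)/((2k)!·u^(2k)) = 1 - 25/(2*u^2) + 625/(24*u^4) + ...
which has infinitely many negative powers of u, so cos(5/(z - 1)) has an essential singularity at z = 1.
The extra factor z - 2 is a nonzero polynomial; if the product had at most a pole at z = 1, dividing by that polynomial would leave cos(5/(z - 1)) with at most a pole too — contradiction. (Equivalently, the product's Laurent series still has infinitely many negative powers.)
So the singularity is essential.

Final answer: essential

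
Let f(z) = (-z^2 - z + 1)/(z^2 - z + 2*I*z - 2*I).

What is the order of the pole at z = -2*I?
Factor the denominator:
  z^2 - z + 2*I*z - 2*I = (z + 2*I)*(z - 1)

The numerator P(z) = -z^2 - z + 1 has P(-2*I) = 5 + 2*I ≠ 0, so no factor of (z + 2*I) cancels.
Near z = -2*I we can therefore write f(z) = g(z)/(z + 2*I) with g analytic at -2*I and g(-2*I) ≠ 0 (g is the numerator divided by the remaining denominator factors).

Hence z = -2*I is a pole of order 1.

Final answer: 1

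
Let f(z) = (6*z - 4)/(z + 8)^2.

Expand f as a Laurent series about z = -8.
Put w = z - (-8), i.e. z = w - 8. The denominator is w^2, so it suffices to rewrite the numerator in powers of w.

P(z) = 6*z - 4
P(w - 8) = -52 + 6*w

Dividing each term by w^2:
  f = -52/w^2 + 6/w

Substituting back w = z + 8:
  f(z) = -52/(z + 8)^2 + 6/(z + 8)

The series is finite because the numerator is a polynomial; the negative powers form the principal part, and the coefficient of 1/(z + 8) gives Res(f, -8) = 6.

Final answer: -52/(z + 8)^2 + 6/(z + 8)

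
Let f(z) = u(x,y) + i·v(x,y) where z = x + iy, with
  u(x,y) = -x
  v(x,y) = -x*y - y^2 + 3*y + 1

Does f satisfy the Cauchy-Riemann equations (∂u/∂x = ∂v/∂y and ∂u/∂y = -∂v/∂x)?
∂u/∂x = -1
∂v/∂y = -x - 2*y + 3
∂u/∂y = 0
∂v/∂x = -y
∂u/∂x ≠ ∂v/∂y and ∂u/∂y ≠ -∂v/∂x; the Cauchy-Riemann equations are not satisfied, so f is not analytic.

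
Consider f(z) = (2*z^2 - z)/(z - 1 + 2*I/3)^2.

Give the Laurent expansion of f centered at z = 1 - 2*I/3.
Put w = z - (1 - 2*I/3), i.e. z = w + 1 - 2*I/3. The denominator is w^2, so it suffices to rewrite the numerator in powers of w.

P(z) = 2*z^2 - z
P(w + 1 - 2*I/3) = 1/9 - 2*I + (3 - 8*I/3)*w + 2*w^2

Dividing each term by w^2:
  f = (1/9 - 2*I)/w^2 + (3 - 8*I/3)/w + 2

Substituting back w = z - 1 + 2*I/3:
  f(z) = (1/9 - 2*I)/(z - 1 + 2*I/3)^2 + (3 - 8*I/3)/(z - 1 + 2*I/3) + 2

The series is finite because the numerator is a polynomial; the negative powers form the principal part, and the coefficient of 1/(z - 1 + 2*I/3) gives Res(f, 1 - 2*I/3) = 3 - 8*I/3.

Final answer: (1/9 - 2*I)/(z - 1 + 2*I/3)^2 + (3 - 8*I/3)/(z - 1 + 2*I/3) + 2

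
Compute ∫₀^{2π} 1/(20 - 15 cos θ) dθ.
Call the integral J. The integrand is 2π-periodic and we integrate over a full period, so shifting θ does not change the value (θ → θ + π flips the sign of the trig term). Hence
  J = ∫₀^{2π} dθ/(20 + 15 cos θ).
Put z = e^{iθ}: then cos θ = (z + 1/z)/2, dθ = dz/(iz), and z runs once counterclockwise around |z| = 1:
  J = ∮_{|z|=1} 1/(20 + 15*(z + 1/z)/2) · dz/(iz) = (2/i) ∮_{|z|=1} dz/(15*z^2 + 40*z + 15).
The roots of 15*z^2 + 40*z + 15 are z = (-20 ± sqrt(20^2 - 15^2))/15, with sqrt(175) = 5*sqrt(7); their product is 1, so only z₊ = -4/3 + sqrt(7)/3 lies inside the unit circle (z₋ = -4/3 - sqrt(7)/3 lies outside).
z₊ is a simple zero of q(z) = 15*z^2 + 40*z + 15, so Res(1/q, z₊) = 1/q'(z₊) with q'(z) = 30*z + 40; and q'(z₊) = 15*(z₊ - z₋) = 10*sqrt(7).
Therefore J = (2/i) · 2πi · 1/(10*sqrt(7)) = 2*pi/(5*sqrt(7)) = 2*sqrt(7)*pi/35

Final answer: 2*sqrt(7)*pi/35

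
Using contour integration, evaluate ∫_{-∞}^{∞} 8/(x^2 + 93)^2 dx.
Let f(z) = 8/(z^2 + 93)^2. The denominator has no real zeros and deg Q - deg P = 4 ≥ 2, so the integral of f over the upper semicircle |z| = R tends to 0 as R → ∞. Closing the contour in the upper half-plane,
  ∫_{-∞}^{∞} f(x) dx = 2πi · Σ Res(f, z_k)  over the poles with Im z_k > 0.

Zeros of the denominator: z^2 + 93 = 0 gives z = ±sqrt(93)*I.
Upper half-plane: z = sqrt(93)*I (a pole of order 2).

Write f(z) = g(z)/(z - sqrt(93)*I)^2 with g(z) = 8/(z + sqrt(93)*I)^2. For a double pole, Res(f, z₀) = g'(z₀):
  g'(z) = -16/(z + sqrt(93)*I)^3
  Res(f, sqrt(93)*I) = g'(sqrt(93)*I) = -2*sqrt(93)*I/8649

∫_{-∞}^{∞} f(x) dx = 2πi · (-2*sqrt(93)*I/8649) = 4*sqrt(93)*pi/8649

Final answer: 4*sqrt(93)*pi/8649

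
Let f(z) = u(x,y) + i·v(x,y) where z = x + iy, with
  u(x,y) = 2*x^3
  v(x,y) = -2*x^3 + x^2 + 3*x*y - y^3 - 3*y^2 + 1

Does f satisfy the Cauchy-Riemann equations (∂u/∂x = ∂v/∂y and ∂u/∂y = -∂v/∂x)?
∂u/∂x = 6*x^2
∂v/∂y = 3*x - 3*y^2 - 6*y
∂u/∂y = 0
∂v/∂x = -6*x^2 + 2*x + 3*y
∂u/∂x ≠ ∂v/∂y and ∂u/∂y ≠ -∂v/∂x; the Cauchy-Riemann equations are not satisfied, so f is not analytic.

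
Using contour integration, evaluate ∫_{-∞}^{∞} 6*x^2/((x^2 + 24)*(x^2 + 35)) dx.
Let f(z) = 6*z^2/((z^2 + 24)*(z^2 + 35)). The denominator has no real zeros and deg Q - deg P = 2 ≥ 2, so the integral of f over the upper semicircle |z| = R tends to 0 as R → ∞. Closing the contour in the upper half-plane,
  ∫_{-∞}^{∞} f(x) dx = 2πi · Σ Res(f, z_k)  over the poles with Im z_k > 0.

Zeros of the denominator: z^2 + 35 = 0 gives z = ±sqrt(35)*I; z^2 + 24 = 0 gives z = ±2*sqrt(6)*I.
Upper half-plane: z = sqrt(35)*I, z = 2*sqrt(6)*I (simple).

Each pole is a simple zero of Q(z) = z^4 + 59*z^2 + 840, so Res(f, z₀) = P(z₀)/Q'(z₀) with P(z) = 6*z^2, Q'(z) = 4*z^3 + 118*z:
  Res(f, sqrt(35)*I) = (-210)/(-22*sqrt(35)*I) = -3*sqrt(35)*I/11
  Res(f, 2*sqrt(6)*I) = (-144)/(44*sqrt(6)*I) = 6*sqrt(6)*I/11

Sum of residues: 3*I*(-sqrt(35) + 2*sqrt(6))/11
∫_{-∞}^{∞} f(x) dx = 2πi · (3*I*(-sqrt(35) + 2*sqrt(6))/11) = 6*pi*(-2*sqrt(6) + sqrt(35))/11

Final answer: 6*pi*(-2*sqrt(6) + sqrt(35))/11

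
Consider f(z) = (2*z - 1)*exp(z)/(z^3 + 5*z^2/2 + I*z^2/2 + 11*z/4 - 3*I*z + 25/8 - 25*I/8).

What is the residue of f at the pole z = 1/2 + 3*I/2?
Write f(z) = P(z)/Q(z) with P(z) = (2*z - 1)*exp(z) and Q(z) = z^3 + 5*z^2/2 + I*z^2/2 + 11*z/4 - 3*I*z + 25/8 - 25*I/8.
The denominator factors as Q(z) = (z - 1/2 - 3*I/2)*(z + 1 + I/2)*(z + 2 + 3*I/2), so z = 1/2 + 3*I/2 is a simple zero of Q and P is analytic there; z = 1/2 + 3*I/2 is therefore a simple pole and
  Res(f, z₀) = P(z₀)/Q'(z₀).

Q'(z) = 3*z^2 + 5*z + I*z + 11/4 - 3*I, so Q'(1/2 + 3*I/2) = -9/4 + 19*I/2.
P(1/2 + 3*I/2) = 3*I*exp(1/2 + 3*I/2).

Res(f, 1/2 + 3*I/2) = (3*I*exp(1/2 + 3*I/2))/(-9/4 + 19*I/2) = (456/1525 - 108*I/1525)*exp(1/2 + 3*I/2)

Final answer: (456/1525 - 108*I/1525)*exp(1/2 + 3*I/2)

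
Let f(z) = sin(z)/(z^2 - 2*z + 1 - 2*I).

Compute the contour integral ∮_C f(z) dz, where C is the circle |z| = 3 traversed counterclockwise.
By the residue theorem, ∮_C f(z) dz = 2πi · (sum of the residues of f at the poles inside |z| = 3).

The denominator factors as (z + I)*(z - 2 - I), so the singularities of f are simple poles at z = -I, z = 2 + I.
  |-I|² = 1 < 9 = 3², so this pole is inside the contour.
  |2 + I|² = 5 < 9 = 3², so this pole is inside the contour.

With P(z) = sin(z) and Q(z) = z^2 - 2*z + 1 - 2*I, each pole is simple, so Res(f, z₀) = P(z₀)/Q'(z₀) with Q'(z) = 2*z - 2.
  Res(f, -I) = P(-I)/Q'(-I) = (-I*sinh(1))/(-2 - 2*I) = (1/4 + I/4)*sinh(1)
  Res(f, 2 + I) = P(2 + I)/Q'(2 + I) = (sin(2 + I))/(2 + 2*I) = (1/4 - I/4)*sin(2 + I)

Sum of residues inside C: (1/4 - I/4)*sin(2 + I) + (1/4 + I/4)*sinh(1)
∮_C f(z) dz = 2πi · ((1/4 - I/4)*sin(2 + I) + (1/4 + I/4)*sinh(1)) = pi*(1/2 + I/2)*sin(2 + I) + pi*(-1/2 + I/2)*sinh(1)

Final answer: pi*(1/2 + I/2)*sin(2 + I) + pi*(-1/2 + I/2)*sinh(1)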